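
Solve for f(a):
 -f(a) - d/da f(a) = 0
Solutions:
 f(a) = C1*exp(-a)


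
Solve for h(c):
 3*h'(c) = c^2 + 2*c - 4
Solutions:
 h(c) = C1 + c^3/9 + c^2/3 - 4*c/3


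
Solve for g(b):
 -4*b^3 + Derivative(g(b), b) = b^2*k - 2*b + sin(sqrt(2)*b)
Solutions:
 g(b) = C1 + b^4 + b^3*k/3 - b^2 - sqrt(2)*cos(sqrt(2)*b)/2


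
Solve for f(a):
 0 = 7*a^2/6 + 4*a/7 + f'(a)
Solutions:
 f(a) = C1 - 7*a^3/18 - 2*a^2/7


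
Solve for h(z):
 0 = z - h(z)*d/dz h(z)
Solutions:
 h(z) = -sqrt(C1 + z^2)
 h(z) = sqrt(C1 + z^2)


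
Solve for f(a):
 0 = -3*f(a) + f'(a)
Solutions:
 f(a) = C1*exp(3*a)


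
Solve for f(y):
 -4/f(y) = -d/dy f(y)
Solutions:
 f(y) = -sqrt(C1 + 8*y)
 f(y) = sqrt(C1 + 8*y)


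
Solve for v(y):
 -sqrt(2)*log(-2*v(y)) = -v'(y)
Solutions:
 -sqrt(2)*Integral(1/(log(-_y) + log(2)), (_y, v(y)))/2 = C1 - y


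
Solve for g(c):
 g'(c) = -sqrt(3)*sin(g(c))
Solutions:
 g(c) = -acos((-C1 - exp(2*sqrt(3)*c))/(C1 - exp(2*sqrt(3)*c))) + 2*pi
 g(c) = acos((-C1 - exp(2*sqrt(3)*c))/(C1 - exp(2*sqrt(3)*c)))


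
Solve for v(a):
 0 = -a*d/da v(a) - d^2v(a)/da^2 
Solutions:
 v(a) = C1 + C2*erf(sqrt(2)*a/2)


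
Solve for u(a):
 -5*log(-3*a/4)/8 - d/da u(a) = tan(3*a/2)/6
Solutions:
 u(a) = C1 - 5*a*log(-a)/8 - 5*a*log(3)/8 + 5*a/8 + 5*a*log(2)/4 + log(cos(3*a/2))/9


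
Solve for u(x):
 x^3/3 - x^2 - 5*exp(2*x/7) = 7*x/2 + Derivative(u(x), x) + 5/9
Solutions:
 u(x) = C1 + x^4/12 - x^3/3 - 7*x^2/4 - 5*x/9 - 35*exp(2*x/7)/2


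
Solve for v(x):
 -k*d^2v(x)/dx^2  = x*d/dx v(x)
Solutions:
 v(x) = C1 + C2*sqrt(k)*erf(sqrt(2)*x*sqrt(1/k)/2)


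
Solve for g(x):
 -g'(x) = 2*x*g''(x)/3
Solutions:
 g(x) = C1 + C2/sqrt(x)


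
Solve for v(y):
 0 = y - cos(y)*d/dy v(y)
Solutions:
 v(y) = C1 + Integral(y/cos(y), y)


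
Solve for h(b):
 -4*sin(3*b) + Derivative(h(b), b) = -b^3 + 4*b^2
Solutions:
 h(b) = C1 - b^4/4 + 4*b^3/3 - 4*cos(3*b)/3


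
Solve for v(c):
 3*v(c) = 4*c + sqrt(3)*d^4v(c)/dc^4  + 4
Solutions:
 v(c) = C1*exp(-3^(1/8)*c) + C2*exp(3^(1/8)*c) + C3*sin(3^(1/8)*c) + C4*cos(3^(1/8)*c) + 4*c/3 + 4/3


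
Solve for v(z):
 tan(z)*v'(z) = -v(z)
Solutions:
 v(z) = C1/sin(z)


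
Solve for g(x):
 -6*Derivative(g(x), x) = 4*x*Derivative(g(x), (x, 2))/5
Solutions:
 g(x) = C1 + C2/x^(13/2)


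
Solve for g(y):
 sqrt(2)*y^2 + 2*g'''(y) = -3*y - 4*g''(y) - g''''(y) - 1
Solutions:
 g(y) = C1 + C2*y - sqrt(2)*y^4/48 + y^3*(-3 + sqrt(2))/24 + y^2/16 + (C3*sin(sqrt(3)*y) + C4*cos(sqrt(3)*y))*exp(-y)


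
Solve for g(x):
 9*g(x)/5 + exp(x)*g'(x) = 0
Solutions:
 g(x) = C1*exp(9*exp(-x)/5)


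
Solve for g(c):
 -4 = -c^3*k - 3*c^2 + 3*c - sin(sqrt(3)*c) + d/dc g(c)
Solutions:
 g(c) = C1 + c^4*k/4 + c^3 - 3*c^2/2 - 4*c - sqrt(3)*cos(sqrt(3)*c)/3


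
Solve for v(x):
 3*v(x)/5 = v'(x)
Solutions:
 v(x) = C1*exp(3*x/5)


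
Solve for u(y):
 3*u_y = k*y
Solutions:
 u(y) = C1 + k*y^2/6


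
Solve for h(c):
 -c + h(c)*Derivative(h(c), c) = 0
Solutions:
 h(c) = -sqrt(C1 + c^2)
 h(c) = sqrt(C1 + c^2)


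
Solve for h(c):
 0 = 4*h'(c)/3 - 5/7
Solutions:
 h(c) = C1 + 15*c/28


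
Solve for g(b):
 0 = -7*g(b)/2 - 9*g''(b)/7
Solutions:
 g(b) = C1*sin(7*sqrt(2)*b/6) + C2*cos(7*sqrt(2)*b/6)


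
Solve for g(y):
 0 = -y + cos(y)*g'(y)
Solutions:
 g(y) = C1 + Integral(y/cos(y), y)


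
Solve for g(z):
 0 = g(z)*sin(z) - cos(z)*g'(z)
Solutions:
 g(z) = C1/cos(z)


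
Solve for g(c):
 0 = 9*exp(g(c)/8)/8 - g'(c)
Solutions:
 g(c) = 8*log(-1/(C1 + 9*c)) + 48*log(2)


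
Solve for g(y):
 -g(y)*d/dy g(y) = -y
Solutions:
 g(y) = -sqrt(C1 + y^2)
 g(y) = sqrt(C1 + y^2)


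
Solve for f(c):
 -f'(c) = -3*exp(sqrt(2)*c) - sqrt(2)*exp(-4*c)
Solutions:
 f(c) = C1 + 3*sqrt(2)*exp(sqrt(2)*c)/2 - sqrt(2)*exp(-4*c)/4


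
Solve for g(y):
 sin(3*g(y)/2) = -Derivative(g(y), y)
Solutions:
 g(y) = -2*acos((-C1 - exp(3*y))/(C1 - exp(3*y)))/3 + 4*pi/3
 g(y) = 2*acos((-C1 - exp(3*y))/(C1 - exp(3*y)))/3


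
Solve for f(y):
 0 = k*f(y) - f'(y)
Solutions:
 f(y) = C1*exp(k*y)


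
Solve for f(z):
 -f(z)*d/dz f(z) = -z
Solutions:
 f(z) = -sqrt(C1 + z^2)
 f(z) = sqrt(C1 + z^2)


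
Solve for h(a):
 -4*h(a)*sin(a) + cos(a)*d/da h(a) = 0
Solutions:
 h(a) = C1/cos(a)^4


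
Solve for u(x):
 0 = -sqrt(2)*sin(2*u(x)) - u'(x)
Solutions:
 u(x) = pi - acos((-C1 - exp(4*sqrt(2)*x))/(C1 - exp(4*sqrt(2)*x)))/2
 u(x) = acos((-C1 - exp(4*sqrt(2)*x))/(C1 - exp(4*sqrt(2)*x)))/2


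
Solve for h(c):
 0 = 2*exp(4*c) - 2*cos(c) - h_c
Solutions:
 h(c) = C1 + exp(4*c)/2 - 2*sin(c)


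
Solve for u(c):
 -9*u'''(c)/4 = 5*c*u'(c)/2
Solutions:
 u(c) = C1 + Integral(C2*airyai(-30^(1/3)*c/3) + C3*airybi(-30^(1/3)*c/3), c)


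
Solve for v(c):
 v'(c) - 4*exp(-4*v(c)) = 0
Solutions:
 v(c) = log(-I*(C1 + 16*c)^(1/4))
 v(c) = log(I*(C1 + 16*c)^(1/4))
 v(c) = log(-(C1 + 16*c)^(1/4))
 v(c) = log(C1 + 16*c)/4


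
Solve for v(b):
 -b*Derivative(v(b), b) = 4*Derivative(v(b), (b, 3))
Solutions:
 v(b) = C1 + Integral(C2*airyai(-2^(1/3)*b/2) + C3*airybi(-2^(1/3)*b/2), b)


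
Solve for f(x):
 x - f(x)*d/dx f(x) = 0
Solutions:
 f(x) = -sqrt(C1 + x^2)
 f(x) = sqrt(C1 + x^2)


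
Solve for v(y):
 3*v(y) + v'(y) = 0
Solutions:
 v(y) = C1*exp(-3*y)


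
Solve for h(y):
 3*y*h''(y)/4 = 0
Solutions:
 h(y) = C1 + C2*y


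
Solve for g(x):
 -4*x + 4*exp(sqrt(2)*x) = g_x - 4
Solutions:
 g(x) = C1 - 2*x^2 + 4*x + 2*sqrt(2)*exp(sqrt(2)*x)


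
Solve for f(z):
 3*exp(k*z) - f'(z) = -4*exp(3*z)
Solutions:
 f(z) = C1 + 4*exp(3*z)/3 + 3*exp(k*z)/k


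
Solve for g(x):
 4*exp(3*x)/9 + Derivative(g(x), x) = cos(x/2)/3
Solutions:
 g(x) = C1 - 4*exp(3*x)/27 + 2*sin(x/2)/3


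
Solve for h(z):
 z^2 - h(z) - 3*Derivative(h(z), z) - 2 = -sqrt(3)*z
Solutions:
 h(z) = C1*exp(-z/3) + z^2 - 6*z + sqrt(3)*z - 3*sqrt(3) + 16


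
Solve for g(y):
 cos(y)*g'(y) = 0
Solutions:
 g(y) = C1


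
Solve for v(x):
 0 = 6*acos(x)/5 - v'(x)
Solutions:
 v(x) = C1 + 6*x*acos(x)/5 - 6*sqrt(1 - x^2)/5


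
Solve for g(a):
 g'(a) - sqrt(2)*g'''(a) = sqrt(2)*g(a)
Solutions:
 g(a) = C1*exp(3^(1/3)*a*(2^(5/6)*3^(1/3)/(sqrt(3)*sqrt(27 - sqrt(2)) + 9)^(1/3) + 2^(2/3)*(sqrt(3)*sqrt(27 - sqrt(2)) + 9)^(1/3))/12)*sin(3^(1/6)*a*(-3*2^(5/6)/(sqrt(3)*sqrt(27 - sqrt(2)) + 9)^(1/3) + 6^(2/3)*(sqrt(3)*sqrt(27 - sqrt(2)) + 9)^(1/3))/12) + C2*exp(3^(1/3)*a*(2^(5/6)*3^(1/3)/(sqrt(3)*sqrt(27 - sqrt(2)) + 9)^(1/3) + 2^(2/3)*(sqrt(3)*sqrt(27 - sqrt(2)) + 9)^(1/3))/12)*cos(3^(1/6)*a*(-3*2^(5/6)/(sqrt(3)*sqrt(27 - sqrt(2)) + 9)^(1/3) + 6^(2/3)*(sqrt(3)*sqrt(27 - sqrt(2)) + 9)^(1/3))/12) + C3*exp(-3^(1/3)*a*(2^(5/6)*3^(1/3)/(sqrt(3)*sqrt(27 - sqrt(2)) + 9)^(1/3) + 2^(2/3)*(sqrt(3)*sqrt(27 - sqrt(2)) + 9)^(1/3))/6)


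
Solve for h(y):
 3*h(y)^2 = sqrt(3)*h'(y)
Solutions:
 h(y) = -1/(C1 + sqrt(3)*y)


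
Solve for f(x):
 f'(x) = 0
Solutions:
 f(x) = C1


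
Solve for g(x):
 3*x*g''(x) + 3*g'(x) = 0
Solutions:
 g(x) = C1 + C2*log(x)


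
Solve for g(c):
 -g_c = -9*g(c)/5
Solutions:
 g(c) = C1*exp(9*c/5)


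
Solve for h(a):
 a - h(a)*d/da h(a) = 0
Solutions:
 h(a) = -sqrt(C1 + a^2)
 h(a) = sqrt(C1 + a^2)


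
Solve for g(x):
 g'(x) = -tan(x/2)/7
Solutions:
 g(x) = C1 + 2*log(cos(x/2))/7


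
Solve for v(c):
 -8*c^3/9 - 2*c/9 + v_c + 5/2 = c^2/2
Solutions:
 v(c) = C1 + 2*c^4/9 + c^3/6 + c^2/9 - 5*c/2


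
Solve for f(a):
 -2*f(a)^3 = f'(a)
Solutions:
 f(a) = -sqrt(2)*sqrt(-1/(C1 - 2*a))/2
 f(a) = sqrt(2)*sqrt(-1/(C1 - 2*a))/2


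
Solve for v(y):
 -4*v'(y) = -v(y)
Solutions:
 v(y) = C1*exp(y/4)


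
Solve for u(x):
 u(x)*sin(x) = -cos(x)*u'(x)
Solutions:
 u(x) = C1*cos(x)


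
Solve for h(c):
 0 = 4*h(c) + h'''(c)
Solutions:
 h(c) = C3*exp(-2^(2/3)*c) + (C1*sin(2^(2/3)*sqrt(3)*c/2) + C2*cos(2^(2/3)*sqrt(3)*c/2))*exp(2^(2/3)*c/2)


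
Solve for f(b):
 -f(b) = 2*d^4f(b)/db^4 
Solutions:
 f(b) = (C1*sin(2^(1/4)*b/2) + C2*cos(2^(1/4)*b/2))*exp(-2^(1/4)*b/2) + (C3*sin(2^(1/4)*b/2) + C4*cos(2^(1/4)*b/2))*exp(2^(1/4)*b/2)


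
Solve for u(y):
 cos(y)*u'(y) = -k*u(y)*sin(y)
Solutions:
 u(y) = C1*exp(k*log(cos(y)))


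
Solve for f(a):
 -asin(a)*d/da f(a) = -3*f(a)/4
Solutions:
 f(a) = C1*exp(3*Integral(1/asin(a), a)/4)


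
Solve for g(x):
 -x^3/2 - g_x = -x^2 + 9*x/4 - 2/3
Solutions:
 g(x) = C1 - x^4/8 + x^3/3 - 9*x^2/8 + 2*x/3


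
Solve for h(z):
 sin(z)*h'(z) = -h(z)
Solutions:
 h(z) = C1*sqrt(cos(z) + 1)/sqrt(cos(z) - 1)


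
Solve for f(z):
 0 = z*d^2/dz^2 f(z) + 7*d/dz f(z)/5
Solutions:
 f(z) = C1 + C2/z^(2/5)


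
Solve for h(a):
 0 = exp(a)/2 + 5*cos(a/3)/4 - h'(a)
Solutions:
 h(a) = C1 + exp(a)/2 + 15*sin(a/3)/4


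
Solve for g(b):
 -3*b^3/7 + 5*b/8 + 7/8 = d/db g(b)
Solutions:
 g(b) = C1 - 3*b^4/28 + 5*b^2/16 + 7*b/8


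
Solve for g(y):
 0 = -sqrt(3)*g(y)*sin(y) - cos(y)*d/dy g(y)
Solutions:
 g(y) = C1*cos(y)^(sqrt(3))


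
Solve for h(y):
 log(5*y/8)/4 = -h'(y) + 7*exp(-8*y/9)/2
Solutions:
 h(y) = C1 - y*log(y)/4 + y*(-log(5) + 1 + 3*log(2))/4 - 63*exp(-8*y/9)/16


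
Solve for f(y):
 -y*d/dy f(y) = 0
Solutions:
 f(y) = C1


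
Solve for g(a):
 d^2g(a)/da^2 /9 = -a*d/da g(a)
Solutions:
 g(a) = C1 + C2*erf(3*sqrt(2)*a/2)


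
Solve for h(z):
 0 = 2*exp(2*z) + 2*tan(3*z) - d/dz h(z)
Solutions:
 h(z) = C1 + exp(2*z) - 2*log(cos(3*z))/3


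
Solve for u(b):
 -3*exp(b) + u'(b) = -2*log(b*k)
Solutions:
 u(b) = C1 - 2*b*log(b*k) + 2*b + 3*exp(b)


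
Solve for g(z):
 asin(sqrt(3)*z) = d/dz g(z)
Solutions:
 g(z) = C1 + z*asin(sqrt(3)*z) + sqrt(3)*sqrt(1 - 3*z^2)/3


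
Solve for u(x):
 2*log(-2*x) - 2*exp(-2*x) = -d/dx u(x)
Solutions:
 u(x) = C1 - 2*x*log(-x) + 2*x*(1 - log(2)) - exp(-2*x)


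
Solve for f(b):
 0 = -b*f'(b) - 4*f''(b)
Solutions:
 f(b) = C1 + C2*erf(sqrt(2)*b/4)


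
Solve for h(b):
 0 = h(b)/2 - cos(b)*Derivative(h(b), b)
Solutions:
 h(b) = C1*(sin(b) + 1)^(1/4)/(sin(b) - 1)^(1/4)


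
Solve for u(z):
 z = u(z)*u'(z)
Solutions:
 u(z) = -sqrt(C1 + z^2)
 u(z) = sqrt(C1 + z^2)


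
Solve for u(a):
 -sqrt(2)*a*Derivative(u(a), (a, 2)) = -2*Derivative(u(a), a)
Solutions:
 u(a) = C1 + C2*a^(1 + sqrt(2))


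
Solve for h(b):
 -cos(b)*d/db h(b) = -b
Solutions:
 h(b) = C1 + Integral(b/cos(b), b)


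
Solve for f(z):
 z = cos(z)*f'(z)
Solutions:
 f(z) = C1 + Integral(z/cos(z), z)


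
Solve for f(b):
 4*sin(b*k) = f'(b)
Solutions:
 f(b) = C1 - 4*cos(b*k)/k


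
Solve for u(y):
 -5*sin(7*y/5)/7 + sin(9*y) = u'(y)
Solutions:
 u(y) = C1 + 25*cos(7*y/5)/49 - cos(9*y)/9


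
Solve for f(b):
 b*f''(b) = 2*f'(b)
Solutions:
 f(b) = C1 + C2*b^3


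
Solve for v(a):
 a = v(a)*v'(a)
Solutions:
 v(a) = -sqrt(C1 + a^2)
 v(a) = sqrt(C1 + a^2)


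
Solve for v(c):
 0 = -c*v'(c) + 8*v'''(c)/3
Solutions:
 v(c) = C1 + Integral(C2*airyai(3^(1/3)*c/2) + C3*airybi(3^(1/3)*c/2), c)


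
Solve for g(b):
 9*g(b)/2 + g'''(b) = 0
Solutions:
 g(b) = C3*exp(-6^(2/3)*b/2) + (C1*sin(3*2^(2/3)*3^(1/6)*b/4) + C2*cos(3*2^(2/3)*3^(1/6)*b/4))*exp(6^(2/3)*b/4)


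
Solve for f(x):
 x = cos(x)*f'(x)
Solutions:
 f(x) = C1 + Integral(x/cos(x), x)


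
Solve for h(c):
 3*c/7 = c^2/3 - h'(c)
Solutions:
 h(c) = C1 + c^3/9 - 3*c^2/14


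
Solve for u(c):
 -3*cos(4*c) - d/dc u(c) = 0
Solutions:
 u(c) = C1 - 3*sin(4*c)/4


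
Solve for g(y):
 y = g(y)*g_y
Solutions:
 g(y) = -sqrt(C1 + y^2)
 g(y) = sqrt(C1 + y^2)


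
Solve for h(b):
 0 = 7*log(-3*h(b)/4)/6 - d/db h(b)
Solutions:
 -6*Integral(1/(log(-_y) - 2*log(2) + log(3)), (_y, h(b)))/7 = C1 - b


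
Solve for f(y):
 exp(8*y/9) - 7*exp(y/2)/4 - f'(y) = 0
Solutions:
 f(y) = C1 + 9*exp(8*y/9)/8 - 7*exp(y/2)/2


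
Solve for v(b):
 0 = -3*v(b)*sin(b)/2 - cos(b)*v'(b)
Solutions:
 v(b) = C1*cos(b)^(3/2)


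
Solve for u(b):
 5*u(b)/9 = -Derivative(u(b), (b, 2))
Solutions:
 u(b) = C1*sin(sqrt(5)*b/3) + C2*cos(sqrt(5)*b/3)


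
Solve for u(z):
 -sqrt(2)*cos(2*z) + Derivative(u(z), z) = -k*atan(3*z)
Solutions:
 u(z) = C1 - k*(z*atan(3*z) - log(9*z^2 + 1)/6) + sqrt(2)*sin(2*z)/2


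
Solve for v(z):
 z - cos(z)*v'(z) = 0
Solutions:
 v(z) = C1 + Integral(z/cos(z), z)


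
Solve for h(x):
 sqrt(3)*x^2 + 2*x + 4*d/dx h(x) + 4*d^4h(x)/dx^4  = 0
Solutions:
 h(x) = C1 + C4*exp(-x) - sqrt(3)*x^3/12 - x^2/4 + (C2*sin(sqrt(3)*x/2) + C3*cos(sqrt(3)*x/2))*exp(x/2)


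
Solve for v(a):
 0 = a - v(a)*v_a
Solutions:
 v(a) = -sqrt(C1 + a^2)
 v(a) = sqrt(C1 + a^2)


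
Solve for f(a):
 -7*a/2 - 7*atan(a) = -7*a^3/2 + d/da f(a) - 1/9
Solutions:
 f(a) = C1 + 7*a^4/8 - 7*a^2/4 - 7*a*atan(a) + a/9 + 7*log(a^2 + 1)/2


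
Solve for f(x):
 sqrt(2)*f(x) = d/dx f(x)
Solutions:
 f(x) = C1*exp(sqrt(2)*x)


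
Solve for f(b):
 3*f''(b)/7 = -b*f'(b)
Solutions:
 f(b) = C1 + C2*erf(sqrt(42)*b/6)


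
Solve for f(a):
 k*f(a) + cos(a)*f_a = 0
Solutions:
 f(a) = C1*exp(k*(log(sin(a) - 1) - log(sin(a) + 1))/2)


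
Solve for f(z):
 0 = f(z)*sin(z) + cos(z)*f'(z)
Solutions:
 f(z) = C1*cos(z)


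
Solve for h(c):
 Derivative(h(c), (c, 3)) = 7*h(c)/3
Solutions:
 h(c) = C3*exp(3^(2/3)*7^(1/3)*c/3) + (C1*sin(3^(1/6)*7^(1/3)*c/2) + C2*cos(3^(1/6)*7^(1/3)*c/2))*exp(-3^(2/3)*7^(1/3)*c/6)


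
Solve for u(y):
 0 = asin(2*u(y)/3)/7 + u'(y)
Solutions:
 Integral(1/asin(2*_y/3), (_y, u(y))) = C1 - y/7


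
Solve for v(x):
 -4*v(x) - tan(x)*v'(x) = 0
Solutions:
 v(x) = C1/sin(x)^4


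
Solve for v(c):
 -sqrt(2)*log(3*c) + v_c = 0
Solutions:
 v(c) = C1 + sqrt(2)*c*log(c) - sqrt(2)*c + sqrt(2)*c*log(3)


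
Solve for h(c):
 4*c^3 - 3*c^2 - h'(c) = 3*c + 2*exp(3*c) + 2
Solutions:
 h(c) = C1 + c^4 - c^3 - 3*c^2/2 - 2*c - 2*exp(3*c)/3


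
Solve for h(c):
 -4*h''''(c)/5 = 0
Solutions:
 h(c) = C1 + C2*c + C3*c^2 + C4*c^3


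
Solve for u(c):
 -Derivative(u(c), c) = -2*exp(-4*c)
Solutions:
 u(c) = C1 - exp(-4*c)/2


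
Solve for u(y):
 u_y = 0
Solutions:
 u(y) = C1


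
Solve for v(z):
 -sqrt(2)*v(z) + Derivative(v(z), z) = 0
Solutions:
 v(z) = C1*exp(sqrt(2)*z)


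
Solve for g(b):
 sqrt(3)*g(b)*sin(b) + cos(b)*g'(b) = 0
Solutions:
 g(b) = C1*cos(b)^(sqrt(3))


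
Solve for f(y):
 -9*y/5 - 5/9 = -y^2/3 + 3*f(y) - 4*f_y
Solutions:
 f(y) = C1*exp(3*y/4) + y^2/9 - 41*y/135 - 239/405


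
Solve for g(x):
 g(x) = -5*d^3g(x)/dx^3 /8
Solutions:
 g(x) = C3*exp(-2*5^(2/3)*x/5) + (C1*sin(sqrt(3)*5^(2/3)*x/5) + C2*cos(sqrt(3)*5^(2/3)*x/5))*exp(5^(2/3)*x/5)


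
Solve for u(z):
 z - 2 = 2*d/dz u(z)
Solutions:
 u(z) = C1 + z^2/4 - z


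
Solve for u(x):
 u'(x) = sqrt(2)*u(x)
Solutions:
 u(x) = C1*exp(sqrt(2)*x)


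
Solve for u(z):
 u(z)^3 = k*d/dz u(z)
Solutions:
 u(z) = -sqrt(2)*sqrt(-k/(C1*k + z))/2
 u(z) = sqrt(2)*sqrt(-k/(C1*k + z))/2


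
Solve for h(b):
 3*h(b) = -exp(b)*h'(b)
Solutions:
 h(b) = C1*exp(3*exp(-b))


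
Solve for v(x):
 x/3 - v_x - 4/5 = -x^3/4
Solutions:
 v(x) = C1 + x^4/16 + x^2/6 - 4*x/5


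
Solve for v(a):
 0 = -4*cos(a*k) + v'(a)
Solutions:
 v(a) = C1 + 4*sin(a*k)/k


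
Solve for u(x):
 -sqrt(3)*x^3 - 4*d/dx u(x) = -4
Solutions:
 u(x) = C1 - sqrt(3)*x^4/16 + x


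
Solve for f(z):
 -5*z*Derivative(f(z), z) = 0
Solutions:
 f(z) = C1


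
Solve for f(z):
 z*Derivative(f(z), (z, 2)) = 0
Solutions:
 f(z) = C1 + C2*z


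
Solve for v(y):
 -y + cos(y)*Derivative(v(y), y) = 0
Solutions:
 v(y) = C1 + Integral(y/cos(y), y)


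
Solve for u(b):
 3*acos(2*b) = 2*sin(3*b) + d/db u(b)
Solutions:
 u(b) = C1 + 3*b*acos(2*b) - 3*sqrt(1 - 4*b^2)/2 + 2*cos(3*b)/3


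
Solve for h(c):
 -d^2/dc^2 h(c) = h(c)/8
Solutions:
 h(c) = C1*sin(sqrt(2)*c/4) + C2*cos(sqrt(2)*c/4)


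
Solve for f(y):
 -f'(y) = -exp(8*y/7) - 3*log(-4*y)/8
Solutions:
 f(y) = C1 + 3*y*log(-y)/8 + 3*y*(-1 + 2*log(2))/8 + 7*exp(8*y/7)/8


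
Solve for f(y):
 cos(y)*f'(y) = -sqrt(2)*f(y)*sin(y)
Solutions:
 f(y) = C1*cos(y)^(sqrt(2))


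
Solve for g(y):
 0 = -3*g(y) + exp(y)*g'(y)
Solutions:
 g(y) = C1*exp(-3*exp(-y))


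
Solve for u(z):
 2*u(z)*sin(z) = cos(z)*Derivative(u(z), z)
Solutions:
 u(z) = C1/cos(z)^2


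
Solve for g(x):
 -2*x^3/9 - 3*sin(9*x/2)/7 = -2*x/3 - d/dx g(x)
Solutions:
 g(x) = C1 + x^4/18 - x^2/3 - 2*cos(9*x/2)/21


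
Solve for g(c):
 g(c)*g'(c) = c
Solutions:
 g(c) = -sqrt(C1 + c^2)
 g(c) = sqrt(C1 + c^2)


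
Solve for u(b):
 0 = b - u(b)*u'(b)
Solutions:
 u(b) = -sqrt(C1 + b^2)
 u(b) = sqrt(C1 + b^2)


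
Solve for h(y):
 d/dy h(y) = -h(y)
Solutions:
 h(y) = C1*exp(-y)


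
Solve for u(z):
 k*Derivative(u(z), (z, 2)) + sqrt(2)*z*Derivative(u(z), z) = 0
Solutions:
 u(z) = C1 + C2*sqrt(k)*erf(2^(3/4)*z*sqrt(1/k)/2)


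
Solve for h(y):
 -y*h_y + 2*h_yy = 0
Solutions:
 h(y) = C1 + C2*erfi(y/2)


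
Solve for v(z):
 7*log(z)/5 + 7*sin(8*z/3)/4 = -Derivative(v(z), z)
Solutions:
 v(z) = C1 - 7*z*log(z)/5 + 7*z/5 + 21*cos(8*z/3)/32


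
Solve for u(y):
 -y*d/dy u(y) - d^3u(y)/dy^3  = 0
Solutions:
 u(y) = C1 + Integral(C2*airyai(-y) + C3*airybi(-y), y)


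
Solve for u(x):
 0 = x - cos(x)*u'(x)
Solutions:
 u(x) = C1 + Integral(x/cos(x), x)


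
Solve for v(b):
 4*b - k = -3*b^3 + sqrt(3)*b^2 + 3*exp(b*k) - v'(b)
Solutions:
 v(b) = C1 - 3*b^4/4 + sqrt(3)*b^3/3 - 2*b^2 + b*k + 3*exp(b*k)/k


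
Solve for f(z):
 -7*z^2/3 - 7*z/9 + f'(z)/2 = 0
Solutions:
 f(z) = C1 + 14*z^3/9 + 7*z^2/9


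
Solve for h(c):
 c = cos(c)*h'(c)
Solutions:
 h(c) = C1 + Integral(c/cos(c), c)


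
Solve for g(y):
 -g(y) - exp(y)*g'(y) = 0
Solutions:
 g(y) = C1*exp(exp(-y))


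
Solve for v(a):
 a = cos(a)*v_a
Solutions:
 v(a) = C1 + Integral(a/cos(a), a)


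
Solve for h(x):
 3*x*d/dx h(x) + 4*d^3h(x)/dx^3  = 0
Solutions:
 h(x) = C1 + Integral(C2*airyai(-6^(1/3)*x/2) + C3*airybi(-6^(1/3)*x/2), x)


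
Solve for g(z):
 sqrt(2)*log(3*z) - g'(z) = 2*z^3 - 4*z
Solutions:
 g(z) = C1 - z^4/2 + 2*z^2 + sqrt(2)*z*log(z) - sqrt(2)*z + sqrt(2)*z*log(3)


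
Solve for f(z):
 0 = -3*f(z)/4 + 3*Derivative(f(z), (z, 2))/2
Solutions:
 f(z) = C1*exp(-sqrt(2)*z/2) + C2*exp(sqrt(2)*z/2)


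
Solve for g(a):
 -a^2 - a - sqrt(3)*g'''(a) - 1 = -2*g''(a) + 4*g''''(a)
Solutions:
 g(a) = C1 + C2*a + C3*exp(a*(-sqrt(3) + sqrt(35))/8) + C4*exp(-a*(sqrt(3) + sqrt(35))/8) + a^4/24 + a^3*(1 + sqrt(3))/12 + a^2*(sqrt(3) + 13)/8


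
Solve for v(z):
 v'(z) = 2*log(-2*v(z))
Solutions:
 -Integral(1/(log(-_y) + log(2)), (_y, v(z)))/2 = C1 - z


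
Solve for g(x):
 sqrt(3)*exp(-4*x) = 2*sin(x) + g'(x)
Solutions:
 g(x) = C1 + 2*cos(x) - sqrt(3)*exp(-4*x)/4


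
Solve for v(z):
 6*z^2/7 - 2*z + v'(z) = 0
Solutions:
 v(z) = C1 - 2*z^3/7 + z^2


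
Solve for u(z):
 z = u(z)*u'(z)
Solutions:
 u(z) = -sqrt(C1 + z^2)
 u(z) = sqrt(C1 + z^2)


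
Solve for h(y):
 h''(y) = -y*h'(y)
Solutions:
 h(y) = C1 + C2*erf(sqrt(2)*y/2)


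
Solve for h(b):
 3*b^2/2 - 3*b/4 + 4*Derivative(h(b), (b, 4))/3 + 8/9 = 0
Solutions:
 h(b) = C1 + C2*b + C3*b^2 + C4*b^3 - b^6/320 + 3*b^5/640 - b^4/36


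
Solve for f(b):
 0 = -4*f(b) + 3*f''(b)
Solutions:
 f(b) = C1*exp(-2*sqrt(3)*b/3) + C2*exp(2*sqrt(3)*b/3)


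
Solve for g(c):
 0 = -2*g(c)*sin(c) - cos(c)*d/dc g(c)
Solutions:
 g(c) = C1*cos(c)^2


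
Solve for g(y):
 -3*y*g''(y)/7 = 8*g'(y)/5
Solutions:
 g(y) = C1 + C2/y^(41/15)


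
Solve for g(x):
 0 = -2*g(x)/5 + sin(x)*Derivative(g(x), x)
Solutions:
 g(x) = C1*(cos(x) - 1)^(1/5)/(cos(x) + 1)^(1/5)


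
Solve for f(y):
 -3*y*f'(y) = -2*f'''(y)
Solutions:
 f(y) = C1 + Integral(C2*airyai(2^(2/3)*3^(1/3)*y/2) + C3*airybi(2^(2/3)*3^(1/3)*y/2), y)


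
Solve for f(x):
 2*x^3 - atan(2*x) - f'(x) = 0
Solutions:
 f(x) = C1 + x^4/2 - x*atan(2*x) + log(4*x^2 + 1)/4


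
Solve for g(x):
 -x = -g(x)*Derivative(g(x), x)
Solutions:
 g(x) = -sqrt(C1 + x^2)
 g(x) = sqrt(C1 + x^2)


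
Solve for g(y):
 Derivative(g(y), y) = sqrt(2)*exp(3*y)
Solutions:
 g(y) = C1 + sqrt(2)*exp(3*y)/3


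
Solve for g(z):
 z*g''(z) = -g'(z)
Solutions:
 g(z) = C1 + C2*log(z)


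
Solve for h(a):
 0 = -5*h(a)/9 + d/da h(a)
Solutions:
 h(a) = C1*exp(5*a/9)


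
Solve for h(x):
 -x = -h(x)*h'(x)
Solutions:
 h(x) = -sqrt(C1 + x^2)
 h(x) = sqrt(C1 + x^2)


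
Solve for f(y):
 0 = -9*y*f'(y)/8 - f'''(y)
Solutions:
 f(y) = C1 + Integral(C2*airyai(-3^(2/3)*y/2) + C3*airybi(-3^(2/3)*y/2), y)


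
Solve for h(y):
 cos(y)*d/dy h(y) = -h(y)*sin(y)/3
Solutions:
 h(y) = C1*cos(y)^(1/3)


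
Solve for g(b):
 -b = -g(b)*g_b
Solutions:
 g(b) = -sqrt(C1 + b^2)
 g(b) = sqrt(C1 + b^2)


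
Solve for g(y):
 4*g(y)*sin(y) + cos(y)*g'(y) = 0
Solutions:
 g(y) = C1*cos(y)^4


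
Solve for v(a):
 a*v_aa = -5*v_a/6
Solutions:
 v(a) = C1 + C2*a^(1/6)


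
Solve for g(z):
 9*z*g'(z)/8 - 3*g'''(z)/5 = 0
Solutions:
 g(z) = C1 + Integral(C2*airyai(15^(1/3)*z/2) + C3*airybi(15^(1/3)*z/2), z)


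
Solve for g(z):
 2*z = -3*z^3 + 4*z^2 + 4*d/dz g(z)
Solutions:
 g(z) = C1 + 3*z^4/16 - z^3/3 + z^2/4


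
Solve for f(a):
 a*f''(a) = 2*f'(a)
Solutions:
 f(a) = C1 + C2*a^3


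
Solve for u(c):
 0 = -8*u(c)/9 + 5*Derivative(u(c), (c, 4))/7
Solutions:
 u(c) = C1*exp(-sqrt(3)*5^(3/4)*56^(1/4)*c/15) + C2*exp(sqrt(3)*5^(3/4)*56^(1/4)*c/15) + C3*sin(sqrt(3)*5^(3/4)*56^(1/4)*c/15) + C4*cos(sqrt(3)*5^(3/4)*56^(1/4)*c/15)


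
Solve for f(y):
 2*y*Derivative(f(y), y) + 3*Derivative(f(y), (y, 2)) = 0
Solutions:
 f(y) = C1 + C2*erf(sqrt(3)*y/3)


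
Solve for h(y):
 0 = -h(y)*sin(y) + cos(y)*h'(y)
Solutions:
 h(y) = C1/cos(y)


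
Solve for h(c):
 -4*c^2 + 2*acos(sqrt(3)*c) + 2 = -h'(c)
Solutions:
 h(c) = C1 + 4*c^3/3 - 2*c*acos(sqrt(3)*c) - 2*c + 2*sqrt(3)*sqrt(1 - 3*c^2)/3


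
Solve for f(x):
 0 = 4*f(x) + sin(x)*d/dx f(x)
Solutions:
 f(x) = C1*(cos(x)^2 + 2*cos(x) + 1)/(cos(x)^2 - 2*cos(x) + 1)


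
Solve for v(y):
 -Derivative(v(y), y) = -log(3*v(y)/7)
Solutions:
 -Integral(1/(log(_y) - log(7) + log(3)), (_y, v(y))) = C1 - y


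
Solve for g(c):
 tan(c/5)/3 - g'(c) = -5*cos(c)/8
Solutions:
 g(c) = C1 - 5*log(cos(c/5))/3 + 5*sin(c)/8


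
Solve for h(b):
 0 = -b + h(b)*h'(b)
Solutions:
 h(b) = -sqrt(C1 + b^2)
 h(b) = sqrt(C1 + b^2)


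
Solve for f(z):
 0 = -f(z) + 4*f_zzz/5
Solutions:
 f(z) = C3*exp(10^(1/3)*z/2) + (C1*sin(10^(1/3)*sqrt(3)*z/4) + C2*cos(10^(1/3)*sqrt(3)*z/4))*exp(-10^(1/3)*z/4)


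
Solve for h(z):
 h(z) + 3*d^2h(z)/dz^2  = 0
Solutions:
 h(z) = C1*sin(sqrt(3)*z/3) + C2*cos(sqrt(3)*z/3)


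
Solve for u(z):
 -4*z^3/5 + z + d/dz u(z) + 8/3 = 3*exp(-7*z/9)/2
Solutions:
 u(z) = C1 + z^4/5 - z^2/2 - 8*z/3 - 27*exp(-7*z/9)/14


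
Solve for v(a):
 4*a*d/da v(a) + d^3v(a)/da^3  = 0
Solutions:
 v(a) = C1 + Integral(C2*airyai(-2^(2/3)*a) + C3*airybi(-2^(2/3)*a), a)


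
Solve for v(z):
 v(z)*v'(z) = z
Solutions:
 v(z) = -sqrt(C1 + z^2)
 v(z) = sqrt(C1 + z^2)


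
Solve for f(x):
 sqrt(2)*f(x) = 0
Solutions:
 f(x) = 0


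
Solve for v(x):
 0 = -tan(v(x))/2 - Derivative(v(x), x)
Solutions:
 v(x) = pi - asin(C1*exp(-x/2))
 v(x) = asin(C1*exp(-x/2))


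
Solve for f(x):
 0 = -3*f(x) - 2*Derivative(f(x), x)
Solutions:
 f(x) = C1*exp(-3*x/2)


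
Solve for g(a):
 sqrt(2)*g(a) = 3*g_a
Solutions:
 g(a) = C1*exp(sqrt(2)*a/3)


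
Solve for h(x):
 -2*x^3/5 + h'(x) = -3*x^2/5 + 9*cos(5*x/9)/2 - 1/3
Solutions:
 h(x) = C1 + x^4/10 - x^3/5 - x/3 + 81*sin(5*x/9)/10


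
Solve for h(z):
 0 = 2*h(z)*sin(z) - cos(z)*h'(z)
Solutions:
 h(z) = C1/cos(z)^2


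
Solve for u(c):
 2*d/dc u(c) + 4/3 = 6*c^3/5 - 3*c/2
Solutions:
 u(c) = C1 + 3*c^4/20 - 3*c^2/8 - 2*c/3


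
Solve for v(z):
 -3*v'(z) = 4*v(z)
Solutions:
 v(z) = C1*exp(-4*z/3)


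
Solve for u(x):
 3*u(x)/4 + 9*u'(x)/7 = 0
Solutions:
 u(x) = C1*exp(-7*x/12)


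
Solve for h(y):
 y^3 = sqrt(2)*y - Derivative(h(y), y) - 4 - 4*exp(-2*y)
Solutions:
 h(y) = C1 - y^4/4 + sqrt(2)*y^2/2 - 4*y + 2*exp(-2*y)


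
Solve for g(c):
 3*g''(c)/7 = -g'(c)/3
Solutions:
 g(c) = C1 + C2*exp(-7*c/9)


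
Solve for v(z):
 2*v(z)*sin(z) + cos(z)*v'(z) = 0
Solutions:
 v(z) = C1*cos(z)^2


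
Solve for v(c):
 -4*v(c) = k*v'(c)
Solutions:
 v(c) = C1*exp(-4*c/k)


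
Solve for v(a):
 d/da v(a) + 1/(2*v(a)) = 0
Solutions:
 v(a) = -sqrt(C1 - a)
 v(a) = sqrt(C1 - a)


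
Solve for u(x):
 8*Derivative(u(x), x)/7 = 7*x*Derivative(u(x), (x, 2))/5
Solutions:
 u(x) = C1 + C2*x^(89/49)


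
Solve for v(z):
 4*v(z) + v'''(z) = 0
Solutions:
 v(z) = C3*exp(-2^(2/3)*z) + (C1*sin(2^(2/3)*sqrt(3)*z/2) + C2*cos(2^(2/3)*sqrt(3)*z/2))*exp(2^(2/3)*z/2)


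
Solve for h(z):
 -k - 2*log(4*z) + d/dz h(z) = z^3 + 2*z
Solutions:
 h(z) = C1 + k*z + z^4/4 + z^2 + 2*z*log(z) - 2*z + z*log(16)


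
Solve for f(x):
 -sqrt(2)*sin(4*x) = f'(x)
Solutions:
 f(x) = C1 + sqrt(2)*cos(4*x)/4


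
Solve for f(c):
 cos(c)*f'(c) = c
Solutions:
 f(c) = C1 + Integral(c/cos(c), c)


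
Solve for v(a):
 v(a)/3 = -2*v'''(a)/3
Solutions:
 v(a) = C3*exp(-2^(2/3)*a/2) + (C1*sin(2^(2/3)*sqrt(3)*a/4) + C2*cos(2^(2/3)*sqrt(3)*a/4))*exp(2^(2/3)*a/4)


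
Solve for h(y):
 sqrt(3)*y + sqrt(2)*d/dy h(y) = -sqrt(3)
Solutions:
 h(y) = C1 - sqrt(6)*y^2/4 - sqrt(6)*y/2


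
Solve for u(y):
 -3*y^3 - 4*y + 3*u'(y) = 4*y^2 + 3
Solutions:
 u(y) = C1 + y^4/4 + 4*y^3/9 + 2*y^2/3 + y


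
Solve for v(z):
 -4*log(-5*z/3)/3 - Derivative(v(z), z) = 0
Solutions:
 v(z) = C1 - 4*z*log(-z)/3 + 4*z*(-log(5) + 1 + log(3))/3


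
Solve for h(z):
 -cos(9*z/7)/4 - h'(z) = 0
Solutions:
 h(z) = C1 - 7*sin(9*z/7)/36


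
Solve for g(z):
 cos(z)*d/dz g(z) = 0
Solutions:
 g(z) = C1


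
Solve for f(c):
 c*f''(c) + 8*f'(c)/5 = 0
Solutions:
 f(c) = C1 + C2/c^(3/5)


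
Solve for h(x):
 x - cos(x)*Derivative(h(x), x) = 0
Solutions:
 h(x) = C1 + Integral(x/cos(x), x)


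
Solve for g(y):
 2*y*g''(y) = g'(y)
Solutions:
 g(y) = C1 + C2*y^(3/2)


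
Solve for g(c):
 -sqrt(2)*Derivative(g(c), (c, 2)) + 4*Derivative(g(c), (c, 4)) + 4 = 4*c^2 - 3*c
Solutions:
 g(c) = C1 + C2*c + C3*exp(-2^(1/4)*c/2) + C4*exp(2^(1/4)*c/2) - sqrt(2)*c^4/6 + sqrt(2)*c^3/4 + c^2*(-8 + sqrt(2))


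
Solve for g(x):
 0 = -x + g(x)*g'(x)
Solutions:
 g(x) = -sqrt(C1 + x^2)
 g(x) = sqrt(C1 + x^2)


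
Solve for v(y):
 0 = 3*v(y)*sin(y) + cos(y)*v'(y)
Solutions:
 v(y) = C1*cos(y)^3


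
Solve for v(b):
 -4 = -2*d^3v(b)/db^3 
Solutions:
 v(b) = C1 + C2*b + C3*b^2 + b^3/3


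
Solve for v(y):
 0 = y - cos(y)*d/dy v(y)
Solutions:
 v(y) = C1 + Integral(y/cos(y), y)


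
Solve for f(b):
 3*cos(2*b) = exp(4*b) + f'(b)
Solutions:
 f(b) = C1 - exp(4*b)/4 + 3*sin(2*b)/2


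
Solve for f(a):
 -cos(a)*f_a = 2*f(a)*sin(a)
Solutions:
 f(a) = C1*cos(a)^2


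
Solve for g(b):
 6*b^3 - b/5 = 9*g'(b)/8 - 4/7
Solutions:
 g(b) = C1 + 4*b^4/3 - 4*b^2/45 + 32*b/63


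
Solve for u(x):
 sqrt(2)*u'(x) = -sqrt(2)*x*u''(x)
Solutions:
 u(x) = C1 + C2*log(x)


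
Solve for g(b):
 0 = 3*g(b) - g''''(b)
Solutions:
 g(b) = C1*exp(-3^(1/4)*b) + C2*exp(3^(1/4)*b) + C3*sin(3^(1/4)*b) + C4*cos(3^(1/4)*b)


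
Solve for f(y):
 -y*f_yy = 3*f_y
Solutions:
 f(y) = C1 + C2/y^2


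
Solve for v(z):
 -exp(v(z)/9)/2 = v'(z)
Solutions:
 v(z) = 9*log(1/(C1 + z)) + 9*log(18)


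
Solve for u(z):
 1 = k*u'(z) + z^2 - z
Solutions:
 u(z) = C1 - z^3/(3*k) + z^2/(2*k) + z/k


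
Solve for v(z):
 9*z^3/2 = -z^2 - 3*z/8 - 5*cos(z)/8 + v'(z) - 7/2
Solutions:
 v(z) = C1 + 9*z^4/8 + z^3/3 + 3*z^2/16 + 7*z/2 + 5*sin(z)/8


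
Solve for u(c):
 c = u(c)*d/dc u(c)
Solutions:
 u(c) = -sqrt(C1 + c^2)
 u(c) = sqrt(C1 + c^2)


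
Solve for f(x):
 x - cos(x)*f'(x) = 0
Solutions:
 f(x) = C1 + Integral(x/cos(x), x)


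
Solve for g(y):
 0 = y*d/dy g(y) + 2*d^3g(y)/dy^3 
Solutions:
 g(y) = C1 + Integral(C2*airyai(-2^(2/3)*y/2) + C3*airybi(-2^(2/3)*y/2), y)


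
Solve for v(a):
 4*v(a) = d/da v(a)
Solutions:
 v(a) = C1*exp(4*a)


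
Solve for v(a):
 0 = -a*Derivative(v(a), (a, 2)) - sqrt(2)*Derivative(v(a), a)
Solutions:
 v(a) = C1 + C2*a^(1 - sqrt(2))


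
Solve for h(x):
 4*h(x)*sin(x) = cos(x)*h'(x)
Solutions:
 h(x) = C1/cos(x)^4


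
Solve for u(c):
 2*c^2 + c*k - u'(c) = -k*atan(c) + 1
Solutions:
 u(c) = C1 + 2*c^3/3 + c^2*k/2 - c + k*(c*atan(c) - log(c^2 + 1)/2)


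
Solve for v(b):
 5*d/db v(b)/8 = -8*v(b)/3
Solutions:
 v(b) = C1*exp(-64*b/15)


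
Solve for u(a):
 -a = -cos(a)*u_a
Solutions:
 u(a) = C1 + Integral(a/cos(a), a)


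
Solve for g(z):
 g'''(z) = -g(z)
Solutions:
 g(z) = C3*exp(-z) + (C1*sin(sqrt(3)*z/2) + C2*cos(sqrt(3)*z/2))*exp(z/2)


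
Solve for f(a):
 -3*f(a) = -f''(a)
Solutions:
 f(a) = C1*exp(-sqrt(3)*a) + C2*exp(sqrt(3)*a)


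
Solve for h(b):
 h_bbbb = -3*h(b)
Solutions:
 h(b) = (C1*sin(sqrt(2)*3^(1/4)*b/2) + C2*cos(sqrt(2)*3^(1/4)*b/2))*exp(-sqrt(2)*3^(1/4)*b/2) + (C3*sin(sqrt(2)*3^(1/4)*b/2) + C4*cos(sqrt(2)*3^(1/4)*b/2))*exp(sqrt(2)*3^(1/4)*b/2)


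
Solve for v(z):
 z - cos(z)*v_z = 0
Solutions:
 v(z) = C1 + Integral(z/cos(z), z)


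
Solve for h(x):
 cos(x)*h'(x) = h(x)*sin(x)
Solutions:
 h(x) = C1/cos(x)


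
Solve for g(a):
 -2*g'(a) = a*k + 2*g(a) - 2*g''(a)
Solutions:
 g(a) = C1*exp(a*(1 - sqrt(5))/2) + C2*exp(a*(1 + sqrt(5))/2) - a*k/2 + k/2


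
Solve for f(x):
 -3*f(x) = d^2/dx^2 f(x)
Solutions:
 f(x) = C1*sin(sqrt(3)*x) + C2*cos(sqrt(3)*x)


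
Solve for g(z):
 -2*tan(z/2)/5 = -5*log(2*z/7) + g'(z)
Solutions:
 g(z) = C1 + 5*z*log(z) - 5*z*log(7) - 5*z + 5*z*log(2) + 4*log(cos(z/2))/5


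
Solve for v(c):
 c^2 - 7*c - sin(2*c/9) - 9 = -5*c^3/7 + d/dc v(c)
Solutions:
 v(c) = C1 + 5*c^4/28 + c^3/3 - 7*c^2/2 - 9*c + 9*cos(2*c/9)/2


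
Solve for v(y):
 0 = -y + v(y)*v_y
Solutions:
 v(y) = -sqrt(C1 + y^2)
 v(y) = sqrt(C1 + y^2)


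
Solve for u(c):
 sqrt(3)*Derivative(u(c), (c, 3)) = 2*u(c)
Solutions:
 u(c) = C3*exp(2^(1/3)*3^(5/6)*c/3) + (C1*sin(6^(1/3)*c/2) + C2*cos(6^(1/3)*c/2))*exp(-2^(1/3)*3^(5/6)*c/6)


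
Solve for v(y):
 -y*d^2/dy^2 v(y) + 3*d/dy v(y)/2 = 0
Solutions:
 v(y) = C1 + C2*y^(5/2)


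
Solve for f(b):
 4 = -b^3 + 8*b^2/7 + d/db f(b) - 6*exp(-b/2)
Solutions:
 f(b) = C1 + b^4/4 - 8*b^3/21 + 4*b - 12*exp(-b/2)


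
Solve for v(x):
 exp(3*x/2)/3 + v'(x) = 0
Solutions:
 v(x) = C1 - 2*exp(3*x/2)/9


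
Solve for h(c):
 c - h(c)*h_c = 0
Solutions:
 h(c) = -sqrt(C1 + c^2)
 h(c) = sqrt(C1 + c^2)


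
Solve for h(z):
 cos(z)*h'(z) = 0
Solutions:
 h(z) = C1


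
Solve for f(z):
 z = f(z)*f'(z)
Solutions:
 f(z) = -sqrt(C1 + z^2)
 f(z) = sqrt(C1 + z^2)


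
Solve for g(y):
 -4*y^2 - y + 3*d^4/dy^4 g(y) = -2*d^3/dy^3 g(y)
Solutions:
 g(y) = C1 + C2*y + C3*y^2 + C4*exp(-2*y/3) + y^5/30 - 11*y^4/48 + 11*y^3/8


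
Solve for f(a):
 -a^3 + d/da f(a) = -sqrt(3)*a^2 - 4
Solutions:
 f(a) = C1 + a^4/4 - sqrt(3)*a^3/3 - 4*a


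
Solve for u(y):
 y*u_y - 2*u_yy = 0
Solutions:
 u(y) = C1 + C2*erfi(y/2)


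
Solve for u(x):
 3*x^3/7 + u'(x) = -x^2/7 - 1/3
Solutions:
 u(x) = C1 - 3*x^4/28 - x^3/21 - x/3


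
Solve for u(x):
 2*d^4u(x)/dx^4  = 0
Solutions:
 u(x) = C1 + C2*x + C3*x^2 + C4*x^3


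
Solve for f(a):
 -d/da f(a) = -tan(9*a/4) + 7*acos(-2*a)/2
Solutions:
 f(a) = C1 - 7*a*acos(-2*a)/2 - 7*sqrt(1 - 4*a^2)/4 - 4*log(cos(9*a/4))/9


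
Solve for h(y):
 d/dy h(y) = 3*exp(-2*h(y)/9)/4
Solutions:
 h(y) = 9*log(-sqrt(C1 + 3*y)) - 9*log(6) + 9*log(2)/2
 h(y) = 9*log(C1 + 3*y)/2 - 9*log(6) + 9*log(2)/2


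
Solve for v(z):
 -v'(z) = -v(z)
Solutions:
 v(z) = C1*exp(z)


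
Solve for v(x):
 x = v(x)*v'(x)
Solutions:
 v(x) = -sqrt(C1 + x^2)
 v(x) = sqrt(C1 + x^2)


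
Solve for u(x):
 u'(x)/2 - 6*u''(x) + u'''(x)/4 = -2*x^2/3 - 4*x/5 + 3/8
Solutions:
 u(x) = C1 + C2*exp(x*(12 - sqrt(142))) + C3*exp(x*(sqrt(142) + 12)) - 4*x^3/9 - 84*x^2/5 - 24067*x/60


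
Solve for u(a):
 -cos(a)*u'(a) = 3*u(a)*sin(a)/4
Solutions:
 u(a) = C1*cos(a)^(3/4)


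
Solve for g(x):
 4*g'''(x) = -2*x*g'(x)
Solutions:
 g(x) = C1 + Integral(C2*airyai(-2^(2/3)*x/2) + C3*airybi(-2^(2/3)*x/2), x)


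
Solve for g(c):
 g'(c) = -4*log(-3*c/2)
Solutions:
 g(c) = C1 - 4*c*log(-c) + 4*c*(-log(3) + log(2) + 1)


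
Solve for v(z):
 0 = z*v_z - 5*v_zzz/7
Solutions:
 v(z) = C1 + Integral(C2*airyai(5^(2/3)*7^(1/3)*z/5) + C3*airybi(5^(2/3)*7^(1/3)*z/5), z)


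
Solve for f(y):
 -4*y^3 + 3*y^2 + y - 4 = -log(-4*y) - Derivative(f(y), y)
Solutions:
 f(y) = C1 + y^4 - y^3 - y^2/2 - y*log(-y) + y*(5 - 2*log(2))


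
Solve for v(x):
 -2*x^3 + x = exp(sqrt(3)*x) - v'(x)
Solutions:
 v(x) = C1 + x^4/2 - x^2/2 + sqrt(3)*exp(sqrt(3)*x)/3


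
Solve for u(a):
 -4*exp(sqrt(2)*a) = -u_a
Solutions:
 u(a) = C1 + 2*sqrt(2)*exp(sqrt(2)*a)


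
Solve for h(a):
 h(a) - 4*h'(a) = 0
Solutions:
 h(a) = C1*exp(a/4)


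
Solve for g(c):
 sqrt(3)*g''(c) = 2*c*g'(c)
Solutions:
 g(c) = C1 + C2*erfi(3^(3/4)*c/3)


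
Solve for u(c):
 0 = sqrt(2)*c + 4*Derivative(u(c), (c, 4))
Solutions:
 u(c) = C1 + C2*c + C3*c^2 + C4*c^3 - sqrt(2)*c^5/480


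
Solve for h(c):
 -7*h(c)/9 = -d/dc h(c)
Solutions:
 h(c) = C1*exp(7*c/9)


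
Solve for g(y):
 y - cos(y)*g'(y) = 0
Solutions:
 g(y) = C1 + Integral(y/cos(y), y)


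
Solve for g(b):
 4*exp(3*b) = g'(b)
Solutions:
 g(b) = C1 + 4*exp(3*b)/3


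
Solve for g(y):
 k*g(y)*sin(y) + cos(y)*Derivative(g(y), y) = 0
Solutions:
 g(y) = C1*exp(k*log(cos(y)))


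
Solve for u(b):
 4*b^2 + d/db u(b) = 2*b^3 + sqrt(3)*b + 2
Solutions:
 u(b) = C1 + b^4/2 - 4*b^3/3 + sqrt(3)*b^2/2 + 2*b


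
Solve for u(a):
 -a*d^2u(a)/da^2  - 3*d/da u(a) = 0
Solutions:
 u(a) = C1 + C2/a^2


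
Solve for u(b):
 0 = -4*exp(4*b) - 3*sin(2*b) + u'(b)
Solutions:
 u(b) = C1 + exp(4*b) - 3*cos(2*b)/2


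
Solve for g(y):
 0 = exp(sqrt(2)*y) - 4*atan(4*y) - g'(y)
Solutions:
 g(y) = C1 - 4*y*atan(4*y) + sqrt(2)*exp(sqrt(2)*y)/2 + log(16*y^2 + 1)/2


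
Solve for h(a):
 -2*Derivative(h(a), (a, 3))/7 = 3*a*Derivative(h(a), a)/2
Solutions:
 h(a) = C1 + Integral(C2*airyai(-42^(1/3)*a/2) + C3*airybi(-42^(1/3)*a/2), a)


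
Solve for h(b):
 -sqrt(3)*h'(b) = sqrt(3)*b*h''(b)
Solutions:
 h(b) = C1 + C2*log(b)


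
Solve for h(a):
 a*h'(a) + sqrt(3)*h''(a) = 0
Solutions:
 h(a) = C1 + C2*erf(sqrt(2)*3^(3/4)*a/6)


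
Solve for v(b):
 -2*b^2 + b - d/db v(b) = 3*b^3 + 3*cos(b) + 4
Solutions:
 v(b) = C1 - 3*b^4/4 - 2*b^3/3 + b^2/2 - 4*b - 3*sin(b)


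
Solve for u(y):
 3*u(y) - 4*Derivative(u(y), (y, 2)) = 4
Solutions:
 u(y) = C1*exp(-sqrt(3)*y/2) + C2*exp(sqrt(3)*y/2) + 4/3


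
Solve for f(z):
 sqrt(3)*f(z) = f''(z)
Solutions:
 f(z) = C1*exp(-3^(1/4)*z) + C2*exp(3^(1/4)*z)


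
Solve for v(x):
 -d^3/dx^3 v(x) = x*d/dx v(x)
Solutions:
 v(x) = C1 + Integral(C2*airyai(-x) + C3*airybi(-x), x)


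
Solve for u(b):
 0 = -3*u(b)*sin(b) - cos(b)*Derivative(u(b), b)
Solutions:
 u(b) = C1*cos(b)^3


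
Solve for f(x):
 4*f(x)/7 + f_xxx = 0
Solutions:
 f(x) = C3*exp(-14^(2/3)*x/7) + (C1*sin(14^(2/3)*sqrt(3)*x/14) + C2*cos(14^(2/3)*sqrt(3)*x/14))*exp(14^(2/3)*x/14)


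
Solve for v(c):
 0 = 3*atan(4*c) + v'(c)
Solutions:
 v(c) = C1 - 3*c*atan(4*c) + 3*log(16*c^2 + 1)/8


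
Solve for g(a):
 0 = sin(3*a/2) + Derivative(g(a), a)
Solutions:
 g(a) = C1 + 2*cos(3*a/2)/3


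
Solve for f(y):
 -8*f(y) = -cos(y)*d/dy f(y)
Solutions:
 f(y) = C1*(sin(y)^4 + 4*sin(y)^3 + 6*sin(y)^2 + 4*sin(y) + 1)/(sin(y)^4 - 4*sin(y)^3 + 6*sin(y)^2 - 4*sin(y) + 1)


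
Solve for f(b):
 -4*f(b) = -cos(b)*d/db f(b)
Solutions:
 f(b) = C1*(sin(b)^2 + 2*sin(b) + 1)/(sin(b)^2 - 2*sin(b) + 1)


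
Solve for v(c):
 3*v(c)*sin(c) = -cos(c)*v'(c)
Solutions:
 v(c) = C1*cos(c)^3


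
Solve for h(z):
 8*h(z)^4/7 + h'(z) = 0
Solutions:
 h(z) = 7^(1/3)*(1/(C1 + 24*z))^(1/3)
 h(z) = 7^(1/3)*(-3^(2/3) - 3*3^(1/6)*I)*(1/(C1 + 8*z))^(1/3)/6
 h(z) = 7^(1/3)*(-3^(2/3) + 3*3^(1/6)*I)*(1/(C1 + 8*z))^(1/3)/6


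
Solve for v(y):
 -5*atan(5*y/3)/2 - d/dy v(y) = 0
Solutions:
 v(y) = C1 - 5*y*atan(5*y/3)/2 + 3*log(25*y^2 + 9)/4


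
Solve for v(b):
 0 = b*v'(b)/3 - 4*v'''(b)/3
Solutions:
 v(b) = C1 + Integral(C2*airyai(2^(1/3)*b/2) + C3*airybi(2^(1/3)*b/2), b)


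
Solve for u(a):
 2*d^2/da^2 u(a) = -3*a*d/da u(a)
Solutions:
 u(a) = C1 + C2*erf(sqrt(3)*a/2)


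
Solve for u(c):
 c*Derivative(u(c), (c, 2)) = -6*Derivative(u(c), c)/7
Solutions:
 u(c) = C1 + C2*c^(1/7)


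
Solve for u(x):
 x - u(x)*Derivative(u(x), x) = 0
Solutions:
 u(x) = -sqrt(C1 + x^2)
 u(x) = sqrt(C1 + x^2)


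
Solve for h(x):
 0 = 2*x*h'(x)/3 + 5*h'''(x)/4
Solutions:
 h(x) = C1 + Integral(C2*airyai(-2*15^(2/3)*x/15) + C3*airybi(-2*15^(2/3)*x/15), x)


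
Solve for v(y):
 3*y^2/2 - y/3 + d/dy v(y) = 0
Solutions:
 v(y) = C1 - y^3/2 + y^2/6


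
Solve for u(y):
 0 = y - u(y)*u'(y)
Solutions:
 u(y) = -sqrt(C1 + y^2)
 u(y) = sqrt(C1 + y^2)


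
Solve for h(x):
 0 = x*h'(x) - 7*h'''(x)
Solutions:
 h(x) = C1 + Integral(C2*airyai(7^(2/3)*x/7) + C3*airybi(7^(2/3)*x/7), x)


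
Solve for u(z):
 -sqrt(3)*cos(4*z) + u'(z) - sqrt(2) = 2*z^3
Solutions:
 u(z) = C1 + z^4/2 + sqrt(2)*z + sqrt(3)*sin(4*z)/4


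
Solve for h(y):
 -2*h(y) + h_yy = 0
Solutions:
 h(y) = C1*exp(-sqrt(2)*y) + C2*exp(sqrt(2)*y)


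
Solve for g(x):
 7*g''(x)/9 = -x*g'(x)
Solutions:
 g(x) = C1 + C2*erf(3*sqrt(14)*x/14)


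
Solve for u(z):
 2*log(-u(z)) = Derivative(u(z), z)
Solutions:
 -li(-u(z)) = C1 + 2*z


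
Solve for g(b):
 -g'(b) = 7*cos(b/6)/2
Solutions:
 g(b) = C1 - 21*sin(b/6)


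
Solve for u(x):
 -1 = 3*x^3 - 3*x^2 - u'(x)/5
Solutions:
 u(x) = C1 + 15*x^4/4 - 5*x^3 + 5*x


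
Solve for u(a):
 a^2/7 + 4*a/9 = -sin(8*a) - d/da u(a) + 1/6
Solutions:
 u(a) = C1 - a^3/21 - 2*a^2/9 + a/6 + cos(8*a)/8


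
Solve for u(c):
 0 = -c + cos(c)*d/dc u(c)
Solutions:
 u(c) = C1 + Integral(c/cos(c), c)


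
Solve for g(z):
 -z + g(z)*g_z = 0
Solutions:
 g(z) = -sqrt(C1 + z^2)
 g(z) = sqrt(C1 + z^2)


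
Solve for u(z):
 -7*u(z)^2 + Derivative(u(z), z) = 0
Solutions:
 u(z) = -1/(C1 + 7*z)


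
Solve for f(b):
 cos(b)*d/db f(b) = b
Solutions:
 f(b) = C1 + Integral(b/cos(b), b)


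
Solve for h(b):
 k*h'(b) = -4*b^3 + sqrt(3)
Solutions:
 h(b) = C1 - b^4/k + sqrt(3)*b/k


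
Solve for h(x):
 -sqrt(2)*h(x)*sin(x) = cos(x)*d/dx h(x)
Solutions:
 h(x) = C1*cos(x)^(sqrt(2))


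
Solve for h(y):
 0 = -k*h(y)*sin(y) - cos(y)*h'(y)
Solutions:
 h(y) = C1*exp(k*log(cos(y)))


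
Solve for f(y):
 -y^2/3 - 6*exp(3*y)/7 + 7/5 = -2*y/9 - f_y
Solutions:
 f(y) = C1 + y^3/9 - y^2/9 - 7*y/5 + 2*exp(3*y)/7
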